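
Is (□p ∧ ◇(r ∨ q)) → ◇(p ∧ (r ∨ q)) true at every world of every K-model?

Tableau for the negation ¬((□p ∧ ◇(r ∨ q)) → ◇(p ∧ (r ∨ q))):
1. ¬((□p ∧ ◇(r ∨ q)) → ◇(p ∧ (r ∨ q))), 0
2. □p ∧ ◇(r ∨ q), 0
3. ¬◇(p ∧ (r ∨ q)), 0
4. □p, 0
5. ◇(r ∨ q), 0
6. r ∨ q, 1
7. ¬(p ∧ (r ∨ q)), 1
8. p, 1
9. q, 1
10. ¬(r ∨ q), 1
11. ¬r, 1
12. ¬q, 1
Accessibility: 0R1
Branch closes: q and ¬q both at 1.
All branches of the negation close; one closing branch shown above.

Valid in K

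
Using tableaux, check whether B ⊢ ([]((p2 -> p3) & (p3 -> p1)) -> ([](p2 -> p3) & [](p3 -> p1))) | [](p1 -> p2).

Valid in B

Tableau for the negation ~(([]((p2 -> p3) & (p3 -> p1)) -> ([](p2 -> p3) & [](p3 -> p1))) | [](p1 -> p2)):
1. ~(([]((p2 -> p3) & (p3 -> p1)) -> ([](p2 -> p3) & [](p3 -> p1))) | [](p1 -> p2)), 0
2. ~([]((p2 -> p3) & (p3 -> p1)) -> ([](p2 -> p3) & [](p3 -> p1))), 0
3. ~[](p1 -> p2), 0
4. []((p2 -> p3) & (p3 -> p1)), 0
5. ~([](p2 -> p3) & [](p3 -> p1)), 0
6. (p2 -> p3) & (p3 -> p1), 0
7. p2 -> p3, 0
8. p3 -> p1, 0
9. ~[](p3 -> p1), 0
10. p3, 0
11. p1, 0
12. ~(p1 -> p2), 1
13. p1, 1
14. ~p2, 1
15. (p2 -> p3) & (p3 -> p1), 1
16. p2 -> p3, 1
17. p3 -> p1, 1
18. p3, 1
19. ~(p3 -> p1), 2
20. p3, 2
21. ~p1, 2
22. (p2 -> p3) & (p3 -> p1), 2
23. p2 -> p3, 2
24. p3 -> p1, 2
25. p1, 2
Accessibility: 0R0, 0R1, 0R2, 1R0, 1R1, 2R0, 2R2
Branch closes: p1 and ~p1 both at 2.
Every branch of the negation's tableau closes; the branch above is one of them.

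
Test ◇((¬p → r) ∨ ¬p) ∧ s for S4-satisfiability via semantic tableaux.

1. ◇((¬p → r) ∨ ¬p) ∧ s, 0
2. ◇((¬p → r) ∨ ¬p), 0
3. s, 0
4. (¬p → r) ∨ ¬p, 1
5. ¬p, 1
Accessibility: 0R0, 0R1, 1R1

Yes, satisfiable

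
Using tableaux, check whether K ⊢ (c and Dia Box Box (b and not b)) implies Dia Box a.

Tableau for the negation not ((c and Dia Box Box (b and not b)) implies Dia Box a):
1. not ((c and Dia Box Box (b and not b)) implies Dia Box a), u
2. c and Dia Box Box (b and not b), u
3. not Dia Box a, u
4. c, u
5. Dia Box Box (b and not b), u
6. Box Box (b and not b), v
7. not Box a, v
8. not a, w
9. Box (b and not b), w
Accessibility: uRv, vRw
The negation has an open branch (countermodel exists).

Invalid (countermodel exists)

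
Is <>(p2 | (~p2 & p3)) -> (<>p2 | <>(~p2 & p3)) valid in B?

Valid

Tableau for the negation ~(<>(p2 | (~p2 & p3)) -> (<>p2 | <>(~p2 & p3))):
1. ~(<>(p2 | (~p2 & p3)) -> (<>p2 | <>(~p2 & p3))), w0
2. <>(p2 | (~p2 & p3)), w0
3. ~(<>p2 | <>(~p2 & p3)), w0
4. ~<>p2, w0
5. ~<>(~p2 & p3), w0
6. ~p2, w0
7. ~(~p2 & p3), w0
8. ~p3, w0
9. p2 | (~p2 & p3), w1
10. ~p2, w1
11. ~(~p2 & p3), w1
12. ~p2 & p3, w1
13. p3, w1
14. ~p3, w1
Accessibility: w0Rw0, w0Rw1, w1Rw0, w1Rw1
Branch closes: p3 and ~p3 both at w1.
All branches of the negation close; one closing branch shown above.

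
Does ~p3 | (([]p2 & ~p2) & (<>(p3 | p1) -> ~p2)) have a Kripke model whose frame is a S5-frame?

Satisfiable (open branch found)

1. ~p3 | (([]p2 & ~p2) & (<>(p3 | p1) -> ~p2)), u
2. ~p3, u
Accessibility: uRu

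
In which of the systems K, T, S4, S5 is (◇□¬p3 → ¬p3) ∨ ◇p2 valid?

S5

S5-tableau for the negation ¬((◇□¬p3 → ¬p3) ∨ ◇p2):
1. ¬((◇□¬p3 → ¬p3) ∨ ◇p2), w0
2. ¬(◇□¬p3 → ¬p3), w0
3. ¬◇p2, w0
4. ◇□¬p3, w0
5. p3, w0
6. ¬p2, w0
7. □¬p3, w1
8. ¬p2, w1
9. ¬p3, w0
Accessibility: w0Rw0, w0Rw1, w1Rw0, w1Rw1
Branch closes: p3 and ¬p3 both at w0.
Every branch closes (one shown): valid in S5.
S4-tableau for the negation ¬((◇□¬p3 → ¬p3) ∨ ◇p2):
1. ¬((◇□¬p3 → ¬p3) ∨ ◇p2), w0
2. ¬(◇□¬p3 → ¬p3), w0
3. ¬◇p2, w0
4. ◇□¬p3, w0
5. p3, w0
6. ¬p2, w0
7. □¬p3, w1
8. ¬p2, w1
9. ¬p3, w1
Accessibility: w0Rw0, w0Rw1, w1Rw1
Complete open branch: countermodel on an S4-frame, so not valid in S4, nor in K, T (the same frame is also a K-frame and a T-frame).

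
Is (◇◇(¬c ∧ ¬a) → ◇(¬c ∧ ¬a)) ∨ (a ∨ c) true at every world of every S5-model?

Tableau for the negation ¬((◇◇(¬c ∧ ¬a) → ◇(¬c ∧ ¬a)) ∨ (a ∨ c)):
1. ¬((◇◇(¬c ∧ ¬a) → ◇(¬c ∧ ¬a)) ∨ (a ∨ c)), w0
2. ¬(◇◇(¬c ∧ ¬a) → ◇(¬c ∧ ¬a)), w0
3. ¬(a ∨ c), w0
4. ◇◇(¬c ∧ ¬a), w0
5. ¬◇(¬c ∧ ¬a), w0
6. ¬a, w0
7. ¬c, w0
8. ¬(¬c ∧ ¬a), w0
9. a, w0
Accessibility: w0Rw0
Branch closes: a and ¬a both at w0.
Every branch of the negation's tableau closes; the branch above is one of them.

Yes, valid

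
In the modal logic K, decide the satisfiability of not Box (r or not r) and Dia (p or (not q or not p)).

Unsatisfiable

1. not Box (r or not r) and Dia (p or (not q or not p)), 0
2. not Box (r or not r), 0
3. Dia (p or (not q or not p)), 0
4. not (r or not r), 1
5. not r, 1
6. r, 1
Accessibility: 0R1
Branch closes: r and not r both at 1.
(One branch shown.) All branches close.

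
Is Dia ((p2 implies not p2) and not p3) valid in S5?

No, not valid

Tableau for the negation not Dia ((p2 implies not p2) and not p3):
1. not Dia ((p2 implies not p2) and not p3), w0
2. not ((p2 implies not p2) and not p3), w0
3. p3, w0
Accessibility: w0Rw0
The negation has an open branch (countermodel exists).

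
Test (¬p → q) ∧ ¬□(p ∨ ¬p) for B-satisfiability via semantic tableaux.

No, unsatisfiable

1. (¬p → q) ∧ ¬□(p ∨ ¬p), 0
2. ¬p → q, 0
3. ¬□(p ∨ ¬p), 0
4. q, 0
5. ¬(p ∨ ¬p), 1
6. ¬p, 1
7. p, 1
Accessibility: 0R0, 0R1, 1R0, 1R1
Branch closes: p and ¬p both at 1.
All branches of the tableau close; one closing branch shown above.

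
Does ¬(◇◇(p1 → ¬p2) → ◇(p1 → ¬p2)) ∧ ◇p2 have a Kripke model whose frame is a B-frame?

1. ¬(◇◇(p1 → ¬p2) → ◇(p1 → ¬p2)) ∧ ◇p2, 0
2. ¬(◇◇(p1 → ¬p2) → ◇(p1 → ¬p2)), 0   [∧-rule on 1]
3. ◇p2, 0   [∧-rule on 1]
4. ◇◇(p1 → ¬p2), 0   [¬→-rule on 2]
5. ¬◇(p1 → ¬p2), 0   [¬→-rule on 2]
6. ¬(p1 → ¬p2), 0   [¬◇-rule on 5 via 0R0]
7. p1, 0   [¬→-rule on 6]
8. p2, 0   [¬→-rule on 6]
9. p2, 1   [◇-rule on 3: fresh world 1, 0R1]
10. ¬(p1 → ¬p2), 1   [¬◇-rule on 5 via 0R1]
11. p1, 1   [¬→-rule on 10]
12. ◇(p1 → ¬p2), 2   [◇-rule on 4: fresh world 2, 0R2]
13. ¬(p1 → ¬p2), 2   [¬◇-rule on 5 via 0R2]
14. p1, 2   [¬→-rule on 13]
15. p2, 2   [¬→-rule on 13]
16. p1 → ¬p2, 3   [◇-rule on 12: fresh world 3, 2R3]
17. ¬p2, 3   [→-rule on 16 (branches; this branch)]
Accessibility: 0R0, 0R1, 0R2, 1R0, 1R1, 2R0, 2R2, 2R3, 3R2, 3R3

Satisfiable (open branch found)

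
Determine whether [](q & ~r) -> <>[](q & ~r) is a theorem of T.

Tableau for the negation ~([](q & ~r) -> <>[](q & ~r)):
1. ~([](q & ~r) -> <>[](q & ~r)), 0
2. [](q & ~r), 0   [~->-rule on 1]
3. ~<>[](q & ~r), 0   [~->-rule on 1]
4. q & ~r, 0   [[]-rule on 2 via 0R0]
5. q, 0   [&-rule on 4]
6. ~r, 0   [&-rule on 4]
7. ~[](q & ~r), 0   [~<>-rule on 3 via 0R0]
8. ~(q & ~r), 1   [~[]-rule on 7: fresh world 1, 0R1]
9. q & ~r, 1   [[]-rule on 2 via 0R1]
10. q, 1   [&-rule on 9]
11. ~r, 1   [&-rule on 9]
12. ~[](q & ~r), 1   [~<>-rule on 3 via 0R1]
13. r, 1   [~&-rule on 8 (branches; this branch)]
Accessibility: 0R0, 0R1, 1R1
Branch closes: r and ~r both at 1.
All branches of the negation close; one closing branch shown above.

Yes, valid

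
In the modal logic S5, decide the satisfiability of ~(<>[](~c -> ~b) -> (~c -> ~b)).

Unsatisfiable

1. ~(<>[](~c -> ~b) -> (~c -> ~b)), u
2. <>[](~c -> ~b), u
3. ~(~c -> ~b), u
4. ~c, u
5. b, u
6. [](~c -> ~b), v
7. ~c -> ~b, u
8. ~c -> ~b, v
9. ~b, u
Accessibility: uRu, uRv, vRu, vRv
Branch closes: b and ~b both at u.
Every branch closes; the branch above is one of them.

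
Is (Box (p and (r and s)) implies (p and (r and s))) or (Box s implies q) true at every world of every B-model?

Tableau for the negation not ((Box (p and (r and s)) implies (p and (r and s))) or (Box s implies q)):
1. not ((Box (p and (r and s)) implies (p and (r and s))) or (Box s implies q)), u
2. not (Box (p and (r and s)) implies (p and (r and s))), u
3. not (Box s implies q), u
4. Box (p and (r and s)), u
5. not (p and (r and s)), u
6. Box s, u
7. not q, u
8. p and (r and s), u
9. p, u
10. r and s, u
11. r, u
12. s, u
13. not (r and s), u
14. not s, u
Accessibility: uRu
Branch closes: s and not s both at u.
All branches of the negation close; one closing branch shown above.

Valid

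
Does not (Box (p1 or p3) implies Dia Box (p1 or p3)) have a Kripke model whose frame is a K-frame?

Satisfiable (open branch found)

1. not (Box (p1 or p3) implies Dia Box (p1 or p3)), w0
2. Box (p1 or p3), w0   [neg-implies-rule on 1]
3. not Dia Box (p1 or p3), w0   [neg-implies-rule on 1]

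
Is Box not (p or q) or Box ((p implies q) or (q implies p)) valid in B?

Tableau for the negation not (Box not (p or q) or Box ((p implies q) or (q implies p))):
1. not (Box not (p or q) or Box ((p implies q) or (q implies p))), u
2. not Box not (p or q), u
3. not Box ((p implies q) or (q implies p)), u
4. p or q, v
5. q, v
6. not ((p implies q) or (q implies p)), w
7. not (p implies q), w
8. not (q implies p), w
9. p, w
10. not q, w
11. q, w
12. not p, w
Accessibility: uRu, uRv, uRw, vRu, vRv, wRu, wRw
Branch closes: q and not q both at w.
Every branch of the negation's tableau closes; the branch above is one of them.

Valid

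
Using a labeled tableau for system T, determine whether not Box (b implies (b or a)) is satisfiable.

Unsatisfiable

1. not Box (b implies (b or a)), 0
2. not (b implies (b or a)), 1
3. b, 1
4. not (b or a), 1
5. not b, 1
6. not a, 1
Accessibility: 0R0, 0R1, 1R1
Branch closes: b and not b both at 1.
All branches of the tableau close; one closing branch shown above.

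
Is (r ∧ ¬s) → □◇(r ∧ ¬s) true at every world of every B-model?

Yes, valid

Tableau for the negation ¬((r ∧ ¬s) → □◇(r ∧ ¬s)):
1. ¬((r ∧ ¬s) → □◇(r ∧ ¬s)), u
2. r ∧ ¬s, u
3. ¬□◇(r ∧ ¬s), u
4. r, u
5. ¬s, u
6. ¬◇(r ∧ ¬s), v
7. ¬(r ∧ ¬s), u
8. ¬(r ∧ ¬s), v
9. s, u
Accessibility: uRu, uRv, vRu, vRv
Branch closes: s and ¬s both at u.
All branches of the negation close; one closing branch shown above.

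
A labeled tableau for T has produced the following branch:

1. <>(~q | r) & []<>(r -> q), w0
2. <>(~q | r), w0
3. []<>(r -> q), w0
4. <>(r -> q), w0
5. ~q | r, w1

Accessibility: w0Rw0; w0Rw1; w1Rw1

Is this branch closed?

Open

No world carries both an atom and its negation.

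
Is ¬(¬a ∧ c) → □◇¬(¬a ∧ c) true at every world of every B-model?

Yes, valid

Tableau for the negation ¬(¬(¬a ∧ c) → □◇¬(¬a ∧ c)):
1. ¬(¬(¬a ∧ c) → □◇¬(¬a ∧ c)), w0
2. ¬(¬a ∧ c), w0   [¬→-rule on 1]
3. ¬□◇¬(¬a ∧ c), w0   [¬→-rule on 1]
4. ¬c, w0   [¬∧-rule on 2 (branches; this branch)]
5. ¬◇¬(¬a ∧ c), w1   [¬□-rule on 3: fresh world w1, w0Rw1]
6. ¬a ∧ c, w0   [¬◇-rule on 5 via w1Rw0]
7. ¬a, w0   [∧-rule on 6]
8. c, w0   [∧-rule on 6]
Accessibility: w0Rw0, w0Rw1, w1Rw0, w1Rw1
Branch closes: c and ¬c both at w0.
All branches of the negation close; one closing branch shown above.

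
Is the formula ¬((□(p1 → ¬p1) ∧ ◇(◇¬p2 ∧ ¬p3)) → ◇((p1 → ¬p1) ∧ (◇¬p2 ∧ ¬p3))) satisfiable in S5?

No, unsatisfiable

1. ¬((□(p1 → ¬p1) ∧ ◇(◇¬p2 ∧ ¬p3)) → ◇((p1 → ¬p1) ∧ (◇¬p2 ∧ ¬p3))), u
2. □(p1 → ¬p1) ∧ ◇(◇¬p2 ∧ ¬p3), u
3. ¬◇((p1 → ¬p1) ∧ (◇¬p2 ∧ ¬p3)), u
4. □(p1 → ¬p1), u
5. ◇(◇¬p2 ∧ ¬p3), u
6. ¬((p1 → ¬p1) ∧ (◇¬p2 ∧ ¬p3)), u
7. p1 → ¬p1, u
8. ¬(◇¬p2 ∧ ¬p3), u
9. ¬p1, u
10. p3, u
11. ◇¬p2 ∧ ¬p3, v
12. ◇¬p2, v
13. ¬p3, v
14. ¬((p1 → ¬p1) ∧ (◇¬p2 ∧ ¬p3)), v
15. p1 → ¬p1, v
16. ¬(◇¬p2 ∧ ¬p3), v
17. ¬p1, v
18. ¬◇¬p2, v
19. p2, u
20. p2, v
21. ¬p2, w
22. ¬((p1 → ¬p1) ∧ (◇¬p2 ∧ ¬p3)), w
23. p1 → ¬p1, w
24. p2, w
Accessibility: uRu, uRv, uRw, vRu, vRv, vRw, wRu, wRv, wRw
Branch closes: p2 and ¬p2 both at w.
All branches of the tableau close; one closing branch shown above.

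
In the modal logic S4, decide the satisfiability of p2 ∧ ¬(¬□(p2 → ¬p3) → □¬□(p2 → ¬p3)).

1. p2 ∧ ¬(¬□(p2 → ¬p3) → □¬□(p2 → ¬p3)), w0
2. p2, w0
3. ¬(¬□(p2 → ¬p3) → □¬□(p2 → ¬p3)), w0
4. ¬□(p2 → ¬p3), w0
5. ¬□¬□(p2 → ¬p3), w0
6. ¬(p2 → ¬p3), w1
7. p2, w1
8. p3, w1
9. □(p2 → ¬p3), w2
10. p2 → ¬p3, w2
11. ¬p3, w2
Accessibility: w0Rw0, w0Rw1, w0Rw2, w1Rw1, w2Rw2

Yes, satisfiable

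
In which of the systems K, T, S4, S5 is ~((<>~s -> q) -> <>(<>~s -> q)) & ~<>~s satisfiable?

K

T-tableau for the formula:
1. ~((<>~s -> q) -> <>(<>~s -> q)) & ~<>~s, 0
2. ~((<>~s -> q) -> <>(<>~s -> q)), 0
3. ~<>~s, 0
4. <>~s -> q, 0
5. ~<>(<>~s -> q), 0
6. s, 0
7. ~(<>~s -> q), 0
8. <>~s, 0
9. ~q, 0
10. ~s, 1
11. s, 1
Accessibility: 0R0, 0R1, 1R1
Branch closes: s and ~s both at 1.
Every branch closes (one shown): unsatisfiable in T, hence also in S4, S5 (every S4/S5-frame is a T-frame).
K-tableau for the formula:
1. ~((<>~s -> q) -> <>(<>~s -> q)) & ~<>~s, 0
2. ~((<>~s -> q) -> <>(<>~s -> q)), 0
3. ~<>~s, 0
4. <>~s -> q, 0
5. ~<>(<>~s -> q), 0
6. q, 0
Complete open branch: satisfiable in K.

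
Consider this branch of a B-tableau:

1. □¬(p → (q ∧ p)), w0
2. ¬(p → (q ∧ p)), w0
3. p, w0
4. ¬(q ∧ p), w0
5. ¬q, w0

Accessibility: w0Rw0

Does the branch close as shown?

No atom appears with both signs at the same world.

Open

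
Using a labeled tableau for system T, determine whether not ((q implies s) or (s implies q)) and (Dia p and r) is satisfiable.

Unsatisfiable

1. not ((q implies s) or (s implies q)) and (Dia p and r), 0
2. not ((q implies s) or (s implies q)), 0
3. Dia p and r, 0
4. not (q implies s), 0
5. not (s implies q), 0
6. Dia p, 0
7. r, 0
8. q, 0
9. not s, 0
10. s, 0
11. not q, 0
Accessibility: 0R0
Branch closes: s and not s both at 0.
All branches of the tableau close; one closing branch shown above.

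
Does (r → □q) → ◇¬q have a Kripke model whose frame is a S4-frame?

1. (r → □q) → ◇¬q, u
2. ◇¬q, u
3. ¬q, v
Accessibility: uRu, uRv, vRv

Yes, satisfiable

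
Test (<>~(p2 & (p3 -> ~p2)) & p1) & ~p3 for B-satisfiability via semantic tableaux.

Satisfiable (open branch found)

1. (<>~(p2 & (p3 -> ~p2)) & p1) & ~p3, u
2. <>~(p2 & (p3 -> ~p2)) & p1, u   [&-rule on 1]
3. ~p3, u   [&-rule on 1]
4. <>~(p2 & (p3 -> ~p2)), u   [&-rule on 2]
5. p1, u   [&-rule on 2]
6. ~(p2 & (p3 -> ~p2)), v   [<>-rule on 4: fresh world v, uRv]
7. ~(p3 -> ~p2), v   [~&-rule on 6 (branches; this branch)]
8. p3, v   [~->-rule on 7]
9. p2, v   [~->-rule on 7]
Accessibility: uRu, uRv, vRu, vRv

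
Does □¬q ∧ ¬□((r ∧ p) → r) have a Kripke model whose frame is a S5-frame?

No, unsatisfiable

1. □¬q ∧ ¬□((r ∧ p) → r), w0
2. □¬q, w0   [∧-rule on 1]
3. ¬□((r ∧ p) → r), w0   [∧-rule on 1]
4. ¬q, w0   [□-rule on 2 via w0Rw0]
5. ¬((r ∧ p) → r), w1   [¬□-rule on 3: fresh world w1, w0Rw1]
6. r ∧ p, w1   [¬→-rule on 5]
7. ¬r, w1   [¬→-rule on 5]
8. r, w1   [∧-rule on 6]
9. p, w1   [∧-rule on 6]
Accessibility: w0Rw0, w0Rw1, w1Rw0, w1Rw1
Branch closes: r and ¬r both at w1.
Every branch closes; the branch above is one of them.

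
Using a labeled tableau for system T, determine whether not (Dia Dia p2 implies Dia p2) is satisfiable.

1. not (Dia Dia p2 implies Dia p2), u
2. Dia Dia p2, u
3. not Dia p2, u
4. not p2, u
5. Dia p2, v
6. not p2, v
7. p2, w
Accessibility: uRu, uRv, vRv, vRw, wRw

Yes, satisfiable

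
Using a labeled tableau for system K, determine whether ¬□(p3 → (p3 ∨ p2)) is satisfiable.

1. ¬□(p3 → (p3 ∨ p2)), u
2. ¬(p3 → (p3 ∨ p2)), v   [¬□-rule on 1: fresh world v, uRv]
3. p3, v   [¬→-rule on 2]
4. ¬(p3 ∨ p2), v   [¬→-rule on 2]
5. ¬p3, v   [¬∨-rule on 4]
6. ¬p2, v   [¬∨-rule on 4]
Accessibility: uRv
Branch closes: p3 and ¬p3 both at v.
(One branch shown.) All branches close.

Unsatisfiable (every branch closes)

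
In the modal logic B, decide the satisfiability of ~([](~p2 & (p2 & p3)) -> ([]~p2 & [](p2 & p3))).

1. ~([](~p2 & (p2 & p3)) -> ([]~p2 & [](p2 & p3))), u
2. [](~p2 & (p2 & p3)), u
3. ~([]~p2 & [](p2 & p3)), u
4. ~p2 & (p2 & p3), u
5. ~p2, u
6. p2 & p3, u
7. p2, u
8. p3, u
Accessibility: uRu
Branch closes: p2 and ~p2 both at u.
Every branch closes; the branch above is one of them.

Unsatisfiable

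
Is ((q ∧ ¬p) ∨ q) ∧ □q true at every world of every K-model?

Not valid

Tableau for the negation ¬(((q ∧ ¬p) ∨ q) ∧ □q):
1. ¬(((q ∧ ¬p) ∨ q) ∧ □q), u
2. ¬□q, u
3. ¬q, v
Accessibility: uRv
The negation has an open branch (countermodel exists).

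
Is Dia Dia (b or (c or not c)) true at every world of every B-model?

Tableau for the negation not Dia Dia (b or (c or not c)):
1. not Dia Dia (b or (c or not c)), 0
2. not Dia (b or (c or not c)), 0
3. not (b or (c or not c)), 0
4. not b, 0
5. not (c or not c), 0
6. not c, 0
7. c, 0
Accessibility: 0R0
Branch closes: c and not c both at 0.
Every branch of the negation's tableau closes; the branch above is one of them.

Valid in B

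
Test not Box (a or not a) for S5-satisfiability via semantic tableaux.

1. not Box (a or not a), 0
2. not (a or not a), 1   [neg-Box-rule on 1: fresh world 1, 0R1]
3. not a, 1   [neg-or-rule on 2]
4. a, 1   [neg-or-rule on 2]
Accessibility: 0R0, 0R1, 1R0, 1R1
Branch closes: a and not a both at 1.
(One branch shown.) All branches close.

Unsatisfiable (every branch closes)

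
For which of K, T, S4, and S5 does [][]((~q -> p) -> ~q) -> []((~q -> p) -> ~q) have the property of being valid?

T, S4, S5

K-tableau for the negation ~([][]((~q -> p) -> ~q) -> []((~q -> p) -> ~q)):
1. ~([][]((~q -> p) -> ~q) -> []((~q -> p) -> ~q)), u
2. [][]((~q -> p) -> ~q), u
3. ~[]((~q -> p) -> ~q), u
4. ~((~q -> p) -> ~q), v
5. ~q -> p, v
6. q, v
7. []((~q -> p) -> ~q), v
8. p, v
Accessibility: uRv
Complete open branch: countermodel on a K-frame, so not valid in K.
T-tableau for the negation ~([][]((~q -> p) -> ~q) -> []((~q -> p) -> ~q)):
1. ~([][]((~q -> p) -> ~q) -> []((~q -> p) -> ~q)), u
2. [][]((~q -> p) -> ~q), u
3. ~[]((~q -> p) -> ~q), u
4. []((~q -> p) -> ~q), u
5. (~q -> p) -> ~q, u
6. ~(~q -> p), u
7. ~q, u
8. ~p, u
9. ~((~q -> p) -> ~q), v
10. ~q -> p, v
11. q, v
12. []((~q -> p) -> ~q), v
13. (~q -> p) -> ~q, v
14. p, v
15. ~(~q -> p), v
16. ~q, v
17. ~p, v
Accessibility: uRu, uRv, vRv
Branch closes: q and ~q both at v.
Every branch closes (one shown): valid in T, hence also in S4, S5 (every theorem of T is a theorem of S4 and S5).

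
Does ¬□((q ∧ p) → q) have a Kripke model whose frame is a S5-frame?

Unsatisfiable

1. ¬□((q ∧ p) → q), w0
2. ¬((q ∧ p) → q), w1
3. q ∧ p, w1
4. ¬q, w1
5. q, w1
6. p, w1
Accessibility: w0Rw0, w0Rw1, w1Rw0, w1Rw1
Branch closes: q and ¬q both at w1.
All branches of the tableau close; one closing branch shown above.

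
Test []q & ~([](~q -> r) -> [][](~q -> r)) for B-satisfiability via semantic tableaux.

1. []q & ~([](~q -> r) -> [][](~q -> r)), 0
2. []q, 0   [&-rule on 1]
3. ~([](~q -> r) -> [][](~q -> r)), 0   [&-rule on 1]
4. [](~q -> r), 0   [~->-rule on 3]
5. ~[][](~q -> r), 0   [~->-rule on 3]
6. q, 0   [[]-rule on 2 via 0R0]
7. ~q -> r, 0   [[]-rule on 4 via 0R0]
8. r, 0   [->-rule on 7 (branches; this branch)]
9. ~[](~q -> r), 1   [~[]-rule on 5: fresh world 1, 0R1]
10. q, 1   [[]-rule on 2 via 0R1]
11. ~q -> r, 1   [[]-rule on 4 via 0R1]
12. r, 1   [->-rule on 11 (branches; this branch)]
13. ~(~q -> r), 2   [~[]-rule on 9: fresh world 2, 1R2]
14. ~q, 2   [~->-rule on 13]
15. ~r, 2   [~->-rule on 13]
Accessibility: 0R0, 0R1, 1R0, 1R1, 1R2, 2R1, 2R2

Yes, satisfiable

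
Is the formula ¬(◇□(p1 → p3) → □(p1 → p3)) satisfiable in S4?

Satisfiable

1. ¬(◇□(p1 → p3) → □(p1 → p3)), 0
2. ◇□(p1 → p3), 0   [¬→-rule on 1]
3. ¬□(p1 → p3), 0   [¬→-rule on 1]
4. □(p1 → p3), 1   [◇-rule on 2: fresh world 1, 0R1]
5. p1 → p3, 1   [□-rule on 4 via 1R1]
6. p3, 1   [→-rule on 5 (branches; this branch)]
7. ¬(p1 → p3), 2   [¬□-rule on 3: fresh world 2, 0R2]
8. p1, 2   [¬→-rule on 7]
9. ¬p3, 2   [¬→-rule on 7]
Accessibility: 0R0, 0R1, 0R2, 1R1, 2R2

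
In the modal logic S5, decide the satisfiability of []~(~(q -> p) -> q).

1. []~(~(q -> p) -> q), 0
2. ~(~(q -> p) -> q), 0   [[]-rule on 1 via 0R0]
3. ~(q -> p), 0   [~->-rule on 2]
4. ~q, 0   [~->-rule on 2]
5. q, 0   [~->-rule on 3]
6. ~p, 0   [~->-rule on 3]
Accessibility: 0R0
Branch closes: q and ~q both at 0.
Every branch closes; the branch above is one of them.

No, unsatisfiable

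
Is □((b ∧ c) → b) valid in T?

Tableau for the negation ¬□((b ∧ c) → b):
1. ¬□((b ∧ c) → b), u
2. ¬((b ∧ c) → b), v
3. b ∧ c, v
4. ¬b, v
5. b, v
6. c, v
Accessibility: uRu, uRv, vRv
Branch closes: b and ¬b both at v.
All branches of the negation close; one closing branch shown above.

Valid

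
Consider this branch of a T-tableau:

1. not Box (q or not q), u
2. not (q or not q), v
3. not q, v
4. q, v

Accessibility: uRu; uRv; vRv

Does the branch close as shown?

Both q and not q appear at v.

Closed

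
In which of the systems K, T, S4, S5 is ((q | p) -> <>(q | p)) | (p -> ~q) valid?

K-tableau for the negation ~(((q | p) -> <>(q | p)) | (p -> ~q)):
1. ~(((q | p) -> <>(q | p)) | (p -> ~q)), 0
2. ~((q | p) -> <>(q | p)), 0
3. ~(p -> ~q), 0
4. q | p, 0
5. ~<>(q | p), 0
6. p, 0
7. q, 0
Complete open branch: countermodel on a K-frame, so not valid in K.
T-tableau for the negation ~(((q | p) -> <>(q | p)) | (p -> ~q)):
1. ~(((q | p) -> <>(q | p)) | (p -> ~q)), 0
2. ~((q | p) -> <>(q | p)), 0
3. ~(p -> ~q), 0
4. q | p, 0
5. ~<>(q | p), 0
6. p, 0
7. q, 0
8. ~(q | p), 0
9. ~q, 0
10. ~p, 0
Accessibility: 0R0
Branch closes: q and ~q both at 0.
Every branch closes (one shown): valid in T, hence also in S4, S5 (every theorem of T is a theorem of S4 and S5).

T, S4, S5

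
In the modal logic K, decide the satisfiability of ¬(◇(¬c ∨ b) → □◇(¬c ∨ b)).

Satisfiable

1. ¬(◇(¬c ∨ b) → □◇(¬c ∨ b)), 0
2. ◇(¬c ∨ b), 0
3. ¬□◇(¬c ∨ b), 0
4. ¬c ∨ b, 1
5. b, 1
6. ¬◇(¬c ∨ b), 2
Accessibility: 0R1, 0R2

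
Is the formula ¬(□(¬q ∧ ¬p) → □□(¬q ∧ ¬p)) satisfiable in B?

Satisfiable

1. ¬(□(¬q ∧ ¬p) → □□(¬q ∧ ¬p)), 0
2. □(¬q ∧ ¬p), 0   [¬→-rule on 1]
3. ¬□□(¬q ∧ ¬p), 0   [¬→-rule on 1]
4. ¬q ∧ ¬p, 0   [□-rule on 2 via 0R0]
5. ¬q, 0   [∧-rule on 4]
6. ¬p, 0   [∧-rule on 4]
7. ¬□(¬q ∧ ¬p), 1   [¬□-rule on 3: fresh world 1, 0R1]
8. ¬q ∧ ¬p, 1   [□-rule on 2 via 0R1]
9. ¬q, 1   [∧-rule on 8]
10. ¬p, 1   [∧-rule on 8]
11. ¬(¬q ∧ ¬p), 2   [¬□-rule on 7: fresh world 2, 1R2]
12. p, 2   [¬∧-rule on 11 (branches; this branch)]
Accessibility: 0R0, 0R1, 1R0, 1R1, 1R2, 2R1, 2R2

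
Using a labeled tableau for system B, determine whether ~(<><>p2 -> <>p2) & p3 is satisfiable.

1. ~(<><>p2 -> <>p2) & p3, 0
2. ~(<><>p2 -> <>p2), 0   [&-rule on 1]
3. p3, 0   [&-rule on 1]
4. <><>p2, 0   [~->-rule on 2]
5. ~<>p2, 0   [~->-rule on 2]
6. ~p2, 0   [~<>-rule on 5 via 0R0]
7. <>p2, 1   [<>-rule on 4: fresh world 1, 0R1]
8. ~p2, 1   [~<>-rule on 5 via 0R1]
9. p2, 2   [<>-rule on 7: fresh world 2, 1R2]
Accessibility: 0R0, 0R1, 1R0, 1R1, 1R2, 2R1, 2R2

Satisfiable (open branch found)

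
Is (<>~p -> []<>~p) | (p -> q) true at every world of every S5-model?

Valid in S5

Tableau for the negation ~((<>~p -> []<>~p) | (p -> q)):
1. ~((<>~p -> []<>~p) | (p -> q)), 0
2. ~(<>~p -> []<>~p), 0
3. ~(p -> q), 0
4. <>~p, 0
5. ~[]<>~p, 0
6. p, 0
7. ~q, 0
8. ~p, 1
9. ~<>~p, 2
10. p, 1
Accessibility: 0R0, 0R1, 0R2, 1R0, 1R1, 1R2, 2R0, 2R1, 2R2
Branch closes: p and ~p both at 1.
Every branch of the negation's tableau closes; the branch above is one of them.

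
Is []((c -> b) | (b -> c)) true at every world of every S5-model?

Valid

Tableau for the negation ~[]((c -> b) | (b -> c)):
1. ~[]((c -> b) | (b -> c)), w0
2. ~((c -> b) | (b -> c)), w1
3. ~(c -> b), w1
4. ~(b -> c), w1
5. c, w1
6. ~b, w1
7. b, w1
8. ~c, w1
Accessibility: w0Rw0, w0Rw1, w1Rw0, w1Rw1
Branch closes: b and ~b both at w1.
All branches of the negation close; one closing branch shown above.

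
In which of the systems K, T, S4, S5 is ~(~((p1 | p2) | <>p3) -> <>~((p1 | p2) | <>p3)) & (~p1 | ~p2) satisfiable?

K-tableau for the formula:
1. ~(~((p1 | p2) | <>p3) -> <>~((p1 | p2) | <>p3)) & (~p1 | ~p2), u
2. ~(~((p1 | p2) | <>p3) -> <>~((p1 | p2) | <>p3)), u
3. ~p1 | ~p2, u
4. ~((p1 | p2) | <>p3), u
5. ~<>~((p1 | p2) | <>p3), u
6. ~(p1 | p2), u
7. ~<>p3, u
8. ~p1, u
9. ~p2, u
Complete open branch: satisfiable in K.
T-tableau for the formula:
1. ~(~((p1 | p2) | <>p3) -> <>~((p1 | p2) | <>p3)) & (~p1 | ~p2), u
2. ~(~((p1 | p2) | <>p3) -> <>~((p1 | p2) | <>p3)), u
3. ~p1 | ~p2, u
4. ~((p1 | p2) | <>p3), u
5. ~<>~((p1 | p2) | <>p3), u
6. ~(p1 | p2), u
7. ~<>p3, u
8. ~p1, u
9. ~p2, u
10. (p1 | p2) | <>p3, u
11. ~p3, u
12. <>p3, u
13. p3, v
14. (p1 | p2) | <>p3, v
15. ~p3, v
Accessibility: uRu, uRv, vRv
Branch closes: p3 and ~p3 both at v.
Every branch closes (one shown): unsatisfiable in T, hence also in S4, S5 (every S4/S5-frame is a T-frame).

K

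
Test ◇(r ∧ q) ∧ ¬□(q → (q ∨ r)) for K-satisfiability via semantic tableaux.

No, unsatisfiable

1. ◇(r ∧ q) ∧ ¬□(q → (q ∨ r)), 0
2. ◇(r ∧ q), 0   [∧-rule on 1]
3. ¬□(q → (q ∨ r)), 0   [∧-rule on 1]
4. r ∧ q, 1   [◇-rule on 2: fresh world 1, 0R1]
5. r, 1   [∧-rule on 4]
6. q, 1   [∧-rule on 4]
7. ¬(q → (q ∨ r)), 2   [¬□-rule on 3: fresh world 2, 0R2]
8. q, 2   [¬→-rule on 7]
9. ¬(q ∨ r), 2   [¬→-rule on 7]
10. ¬q, 2   [¬∨-rule on 9]
11. ¬r, 2   [¬∨-rule on 9]
Accessibility: 0R1, 0R2
Branch closes: q and ¬q both at 2.
(One branch shown.) All branches close.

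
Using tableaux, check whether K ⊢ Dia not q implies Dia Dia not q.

No, not valid

Tableau for the negation not (Dia not q implies Dia Dia not q):
1. not (Dia not q implies Dia Dia not q), 0
2. Dia not q, 0   [neg-implies-rule on 1]
3. not Dia Dia not q, 0   [neg-implies-rule on 1]
4. not q, 1   [Dia-rule on 2: fresh world 1, 0R1]
5. not Dia not q, 1   [neg-Dia-rule on 3 via 0R1]
Accessibility: 0R1
The negation has an open branch (countermodel exists).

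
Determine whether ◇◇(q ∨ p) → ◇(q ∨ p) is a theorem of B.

Tableau for the negation ¬(◇◇(q ∨ p) → ◇(q ∨ p)):
1. ¬(◇◇(q ∨ p) → ◇(q ∨ p)), w0
2. ◇◇(q ∨ p), w0
3. ¬◇(q ∨ p), w0
4. ¬(q ∨ p), w0
5. ¬q, w0
6. ¬p, w0
7. ◇(q ∨ p), w1
8. ¬(q ∨ p), w1
9. ¬q, w1
10. ¬p, w1
11. q ∨ p, w2
12. p, w2
Accessibility: w0Rw0, w0Rw1, w1Rw0, w1Rw1, w1Rw2, w2Rw1, w2Rw2
The negation has an open branch (countermodel exists).

Invalid (countermodel exists)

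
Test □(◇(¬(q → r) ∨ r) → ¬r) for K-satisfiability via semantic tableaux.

Satisfiable (open branch found)

1. □(◇(¬(q → r) ∨ r) → ¬r), w0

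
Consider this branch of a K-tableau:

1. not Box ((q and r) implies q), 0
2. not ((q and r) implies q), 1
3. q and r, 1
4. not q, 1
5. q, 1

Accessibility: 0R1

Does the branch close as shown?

Both q and not q appear at 1.

Closed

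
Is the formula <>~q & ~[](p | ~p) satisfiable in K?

1. <>~q & ~[](p | ~p), 0
2. <>~q, 0   [&-rule on 1]
3. ~[](p | ~p), 0   [&-rule on 1]
4. ~q, 1   [<>-rule on 2: fresh world 1, 0R1]
5. ~(p | ~p), 2   [~[]-rule on 3: fresh world 2, 0R2]
6. ~p, 2   [~|-rule on 5]
7. p, 2   [~|-rule on 5]
Accessibility: 0R1, 0R2
Branch closes: p and ~p both at 2.
Every branch closes; the branch above is one of them.

No, unsatisfiable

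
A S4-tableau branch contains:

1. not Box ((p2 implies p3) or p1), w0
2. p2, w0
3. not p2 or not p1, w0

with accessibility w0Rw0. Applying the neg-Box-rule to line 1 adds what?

a fresh world w1 with w0Rw1, and not ((p2 implies p3) or p1) at w1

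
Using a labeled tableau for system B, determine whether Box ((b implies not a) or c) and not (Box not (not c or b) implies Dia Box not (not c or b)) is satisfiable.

Unsatisfiable

1. Box ((b implies not a) or c) and not (Box not (not c or b) implies Dia Box not (not c or b)), w0
2. Box ((b implies not a) or c), w0
3. not (Box not (not c or b) implies Dia Box not (not c or b)), w0
4. Box not (not c or b), w0
5. not Dia Box not (not c or b), w0
6. (b implies not a) or c, w0
7. not (not c or b), w0
8. c, w0
9. not b, w0
10. not Box not (not c or b), w0
11. b implies not a, w0
12. not a, w0
13. not c or b, w1
14. (b implies not a) or c, w1
15. not (not c or b), w1
16. c, w1
17. not b, w1
18. not Box not (not c or b), w1
19. b, w1
Accessibility: w0Rw0, w0Rw1, w1Rw0, w1Rw1
Branch closes: b and not b both at w1.
(One branch shown.) All branches close.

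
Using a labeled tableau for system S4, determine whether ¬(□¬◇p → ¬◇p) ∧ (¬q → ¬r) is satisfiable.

1. ¬(□¬◇p → ¬◇p) ∧ (¬q → ¬r), 0
2. ¬(□¬◇p → ¬◇p), 0   [∧-rule on 1]
3. ¬q → ¬r, 0   [∧-rule on 1]
4. □¬◇p, 0   [¬→-rule on 2]
5. ◇p, 0   [¬→-rule on 2]
6. ¬◇p, 0   [□-rule on 4 via 0R0]
7. ¬p, 0   [¬◇-rule on 6 via 0R0]
8. ¬r, 0   [→-rule on 3 (branches; this branch)]
9. p, 1   [◇-rule on 5: fresh world 1, 0R1]
10. ¬◇p, 1   [□-rule on 4 via 0R1]
11. ¬p, 1   [¬◇-rule on 6 via 0R1]
Accessibility: 0R0, 0R1, 1R1
Branch closes: p and ¬p both at 1.
All branches of the tableau close; one closing branch shown above.

Unsatisfiable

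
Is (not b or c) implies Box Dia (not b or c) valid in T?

Tableau for the negation not ((not b or c) implies Box Dia (not b or c)):
1. not ((not b or c) implies Box Dia (not b or c)), 0
2. not b or c, 0   [neg-implies-rule on 1]
3. not Box Dia (not b or c), 0   [neg-implies-rule on 1]
4. c, 0   [or-rule on 2 (branches; this branch)]
5. not Dia (not b or c), 1   [neg-Box-rule on 3: fresh world 1, 0R1]
6. not (not b or c), 1   [neg-Dia-rule on 5 via 1R1]
7. b, 1   [neg-or-rule on 6]
8. not c, 1   [neg-or-rule on 6]
Accessibility: 0R0, 0R1, 1R1
The negation has an open branch (countermodel exists).

Invalid (countermodel exists)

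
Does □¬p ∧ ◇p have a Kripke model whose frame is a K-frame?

Unsatisfiable

1. □¬p ∧ ◇p, w0
2. □¬p, w0
3. ◇p, w0
4. p, w1
5. ¬p, w1
Accessibility: w0Rw1
Branch closes: p and ¬p both at w1.
Every branch closes; the branch above is one of them.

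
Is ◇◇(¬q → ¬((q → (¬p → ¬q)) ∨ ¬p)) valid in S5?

Tableau for the negation ¬◇◇(¬q → ¬((q → (¬p → ¬q)) ∨ ¬p)):
1. ¬◇◇(¬q → ¬((q → (¬p → ¬q)) ∨ ¬p)), u
2. ¬◇(¬q → ¬((q → (¬p → ¬q)) ∨ ¬p)), u
3. ¬(¬q → ¬((q → (¬p → ¬q)) ∨ ¬p)), u
4. ¬q, u
5. (q → (¬p → ¬q)) ∨ ¬p, u
6. ¬p, u
Accessibility: uRu
The negation has an open branch (countermodel exists).

Invalid (countermodel exists)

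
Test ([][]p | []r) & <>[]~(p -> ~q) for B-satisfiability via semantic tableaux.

Satisfiable

1. ([][]p | []r) & <>[]~(p -> ~q), u
2. [][]p | []r, u   [&-rule on 1]
3. <>[]~(p -> ~q), u   [&-rule on 1]
4. []r, u   [|-rule on 2 (branches; this branch)]
5. r, u   [[]-rule on 4 via uRu]
6. []~(p -> ~q), v   [<>-rule on 3: fresh world v, uRv]
7. r, v   [[]-rule on 4 via uRv]
8. ~(p -> ~q), u   [[]-rule on 6 via vRu]
9. p, u   [~->-rule on 8]
10. q, u   [~->-rule on 8]
11. ~(p -> ~q), v   [[]-rule on 6 via vRv]
12. p, v   [~->-rule on 11]
13. q, v   [~->-rule on 11]
Accessibility: uRu, uRv, vRu, vRv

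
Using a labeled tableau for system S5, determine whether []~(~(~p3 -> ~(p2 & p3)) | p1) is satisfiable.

Yes, satisfiable

1. []~(~(~p3 -> ~(p2 & p3)) | p1), w0
2. ~(~(~p3 -> ~(p2 & p3)) | p1), w0
3. ~p3 -> ~(p2 & p3), w0
4. ~p1, w0
5. ~(p2 & p3), w0
6. ~p3, w0
Accessibility: w0Rw0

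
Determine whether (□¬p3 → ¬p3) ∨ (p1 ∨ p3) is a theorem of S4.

Valid

Tableau for the negation ¬((□¬p3 → ¬p3) ∨ (p1 ∨ p3)):
1. ¬((□¬p3 → ¬p3) ∨ (p1 ∨ p3)), 0
2. ¬(□¬p3 → ¬p3), 0
3. ¬(p1 ∨ p3), 0
4. □¬p3, 0
5. p3, 0
6. ¬p1, 0
7. ¬p3, 0
Accessibility: 0R0
Branch closes: p3 and ¬p3 both at 0.
All branches of the negation close; one closing branch shown above.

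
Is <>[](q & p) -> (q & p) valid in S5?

Tableau for the negation ~(<>[](q & p) -> (q & p)):
1. ~(<>[](q & p) -> (q & p)), 0
2. <>[](q & p), 0   [~->-rule on 1]
3. ~(q & p), 0   [~->-rule on 1]
4. ~p, 0   [~&-rule on 3 (branches; this branch)]
5. [](q & p), 1   [<>-rule on 2: fresh world 1, 0R1]
6. q & p, 0   [[]-rule on 5 via 1R0]
7. q, 0   [&-rule on 6]
8. p, 0   [&-rule on 6]
Accessibility: 0R0, 0R1, 1R0, 1R1
Branch closes: p and ~p both at 0.
Every branch of the negation's tableau closes; the branch above is one of them.

Yes, valid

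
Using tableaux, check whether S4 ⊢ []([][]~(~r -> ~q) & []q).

Tableau for the negation ~[]([][]~(~r -> ~q) & []q):
1. ~[]([][]~(~r -> ~q) & []q), u
2. ~([][]~(~r -> ~q) & []q), v
3. ~[]q, v
4. ~q, w
Accessibility: uRu, uRv, uRw, vRv, vRw, wRw
The negation has an open branch (countermodel exists).

Not valid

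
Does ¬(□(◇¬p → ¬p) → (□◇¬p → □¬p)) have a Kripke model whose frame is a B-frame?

Unsatisfiable (every branch closes)

1. ¬(□(◇¬p → ¬p) → (□◇¬p → □¬p)), w0
2. □(◇¬p → ¬p), w0   [¬→-rule on 1]
3. ¬(□◇¬p → □¬p), w0   [¬→-rule on 1]
4. □◇¬p, w0   [¬→-rule on 3]
5. ¬□¬p, w0   [¬→-rule on 3]
6. ◇¬p → ¬p, w0   [□-rule on 2 via w0Rw0]
7. ◇¬p, w0   [□-rule on 4 via w0Rw0]
8. ¬◇¬p, w0   [→-rule on 6 (branches; this branch)]
9. p, w0   [¬◇-rule on 8 via w0Rw0]
10. p, w1   [¬□-rule on 5: fresh world w1, w0Rw1]
11. ◇¬p → ¬p, w1   [□-rule on 2 via w0Rw1]
12. ◇¬p, w1   [□-rule on 4 via w0Rw1]
13. ¬◇¬p, w1   [→-rule on 11 (branches; this branch)]
14. ¬p, w2   [◇-rule on 7: fresh world w2, w0Rw2]
15. ◇¬p → ¬p, w2   [□-rule on 2 via w0Rw2]
16. ◇¬p, w2   [□-rule on 4 via w0Rw2]
17. p, w2   [¬◇-rule on 8 via w0Rw2]
Accessibility: w0Rw0, w0Rw1, w0Rw2, w1Rw0, w1Rw1, w2Rw0, w2Rw2
Branch closes: p and ¬p both at w2.
Every branch closes; the branch above is one of them.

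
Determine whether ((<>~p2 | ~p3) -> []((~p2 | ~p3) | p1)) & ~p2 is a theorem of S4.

Invalid (countermodel exists)

Tableau for the negation ~(((<>~p2 | ~p3) -> []((~p2 | ~p3) | p1)) & ~p2):
1. ~(((<>~p2 | ~p3) -> []((~p2 | ~p3) | p1)) & ~p2), u
2. p2, u
Accessibility: uRu
The negation has an open branch (countermodel exists).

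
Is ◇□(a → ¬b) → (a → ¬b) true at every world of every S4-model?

No, not valid

Tableau for the negation ¬(◇□(a → ¬b) → (a → ¬b)):
1. ¬(◇□(a → ¬b) → (a → ¬b)), 0
2. ◇□(a → ¬b), 0   [¬→-rule on 1]
3. ¬(a → ¬b), 0   [¬→-rule on 1]
4. a, 0   [¬→-rule on 3]
5. b, 0   [¬→-rule on 3]
6. □(a → ¬b), 1   [◇-rule on 2: fresh world 1, 0R1]
7. a → ¬b, 1   [□-rule on 6 via 1R1]
8. ¬b, 1   [→-rule on 7 (branches; this branch)]
Accessibility: 0R0, 0R1, 1R1
The negation has an open branch (countermodel exists).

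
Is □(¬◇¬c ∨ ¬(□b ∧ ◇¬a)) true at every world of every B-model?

Tableau for the negation ¬□(¬◇¬c ∨ ¬(□b ∧ ◇¬a)):
1. ¬□(¬◇¬c ∨ ¬(□b ∧ ◇¬a)), u
2. ¬(¬◇¬c ∨ ¬(□b ∧ ◇¬a)), v
3. ◇¬c, v
4. □b ∧ ◇¬a, v
5. □b, v
6. ◇¬a, v
7. b, u
8. b, v
9. ¬c, w
10. b, w
11. ¬a, x
12. b, x
Accessibility: uRu, uRv, vRu, vRv, vRw, vRx, wRv, wRw, xRv, xRx
The negation has an open branch (countermodel exists).

Not valid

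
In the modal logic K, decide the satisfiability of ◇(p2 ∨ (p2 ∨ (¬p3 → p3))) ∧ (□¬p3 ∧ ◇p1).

Satisfiable

1. ◇(p2 ∨ (p2 ∨ (¬p3 → p3))) ∧ (□¬p3 ∧ ◇p1), u
2. ◇(p2 ∨ (p2 ∨ (¬p3 → p3))), u
3. □¬p3 ∧ ◇p1, u
4. □¬p3, u
5. ◇p1, u
6. p2 ∨ (p2 ∨ (¬p3 → p3)), v
7. ¬p3, v
8. p2 ∨ (¬p3 → p3), v
9. p2, v
10. p1, w
11. ¬p3, w
Accessibility: uRv, uRw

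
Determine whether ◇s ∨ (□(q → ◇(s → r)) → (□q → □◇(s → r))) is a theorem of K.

Yes, valid

Tableau for the negation ¬(◇s ∨ (□(q → ◇(s → r)) → (□q → □◇(s → r)))):
1. ¬(◇s ∨ (□(q → ◇(s → r)) → (□q → □◇(s → r)))), u
2. ¬◇s, u   [¬∨-rule on 1]
3. ¬(□(q → ◇(s → r)) → (□q → □◇(s → r))), u   [¬∨-rule on 1]
4. □(q → ◇(s → r)), u   [¬→-rule on 3]
5. ¬(□q → □◇(s → r)), u   [¬→-rule on 3]
6. □q, u   [¬→-rule on 5]
7. ¬□◇(s → r), u   [¬→-rule on 5]
8. ¬◇(s → r), v   [¬□-rule on 7: fresh world v, uRv]
9. ¬s, v   [¬◇-rule on 2 via uRv]
10. q → ◇(s → r), v   [□-rule on 4 via uRv]
11. q, v   [□-rule on 6 via uRv]
12. ◇(s → r), v   [→-rule on 10 (branches; this branch)]
13. s → r, w   [◇-rule on 12: fresh world w, vRw]
14. ¬(s → r), w   [¬◇-rule on 8 via vRw]
15. s, w   [¬→-rule on 14]
16. ¬r, w   [¬→-rule on 14]
17. r, w   [→-rule on 13 (branches; this branch)]
Accessibility: uRv, vRw
Branch closes: r and ¬r both at w.
Every branch of the negation's tableau closes; the branch above is one of them.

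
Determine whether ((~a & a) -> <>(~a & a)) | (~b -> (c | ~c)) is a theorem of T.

Tableau for the negation ~(((~a & a) -> <>(~a & a)) | (~b -> (c | ~c))):
1. ~(((~a & a) -> <>(~a & a)) | (~b -> (c | ~c))), 0
2. ~((~a & a) -> <>(~a & a)), 0   [~|-rule on 1]
3. ~(~b -> (c | ~c)), 0   [~|-rule on 1]
4. ~a & a, 0   [~->-rule on 2]
5. ~<>(~a & a), 0   [~->-rule on 2]
6. ~b, 0   [~->-rule on 3]
7. ~(c | ~c), 0   [~->-rule on 3]
8. ~a, 0   [&-rule on 4]
9. a, 0   [&-rule on 4]
Accessibility: 0R0
Branch closes: a and ~a both at 0.
Every branch of the negation's tableau closes; the branch above is one of them.

Valid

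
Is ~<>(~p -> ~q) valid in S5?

No, not valid

Tableau for the negation <>(~p -> ~q):
1. <>(~p -> ~q), w0
2. ~p -> ~q, w1   [<>-rule on 1: fresh world w1, w0Rw1]
3. ~q, w1   [->-rule on 2 (branches; this branch)]
Accessibility: w0Rw0, w0Rw1, w1Rw0, w1Rw1
The negation has an open branch (countermodel exists).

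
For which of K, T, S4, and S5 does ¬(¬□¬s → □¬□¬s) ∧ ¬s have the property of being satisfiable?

S4-tableau for the formula:
1. ¬(¬□¬s → □¬□¬s) ∧ ¬s, u
2. ¬(¬□¬s → □¬□¬s), u   [∧-rule on 1]
3. ¬s, u   [∧-rule on 1]
4. ¬□¬s, u   [¬→-rule on 2]
5. ¬□¬□¬s, u   [¬→-rule on 2]
6. s, v   [¬□-rule on 4: fresh world v, uRv]
7. □¬s, w   [¬□-rule on 5: fresh world w, uRw]
8. ¬s, w   [□-rule on 7 via wRw]
Accessibility: uRu, uRv, uRw, vRv, wRw
Complete open branch: satisfiable in S4, hence also in K, T (this S4-model is also a K-model and a T-model).
S5-tableau for the formula:
1. ¬(¬□¬s → □¬□¬s) ∧ ¬s, u
2. ¬(¬□¬s → □¬□¬s), u   [∧-rule on 1]
3. ¬s, u   [∧-rule on 1]
4. ¬□¬s, u   [¬→-rule on 2]
5. ¬□¬□¬s, u   [¬→-rule on 2]
6. s, v   [¬□-rule on 4: fresh world v, uRv]
7. □¬s, w   [¬□-rule on 5: fresh world w, uRw]
8. ¬s, v   [□-rule on 7 via wRv]
Accessibility: uRu, uRv, uRw, vRu, vRv, vRw, wRu, wRv, wRw
Branch closes: s and ¬s both at v.
Every branch closes (one shown): unsatisfiable in S5.

K, T, S4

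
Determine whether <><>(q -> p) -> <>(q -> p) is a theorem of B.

Invalid (countermodel exists)

Tableau for the negation ~(<><>(q -> p) -> <>(q -> p)):
1. ~(<><>(q -> p) -> <>(q -> p)), 0
2. <><>(q -> p), 0   [~->-rule on 1]
3. ~<>(q -> p), 0   [~->-rule on 1]
4. ~(q -> p), 0   [~<>-rule on 3 via 0R0]
5. q, 0   [~->-rule on 4]
6. ~p, 0   [~->-rule on 4]
7. <>(q -> p), 1   [<>-rule on 2: fresh world 1, 0R1]
8. ~(q -> p), 1   [~<>-rule on 3 via 0R1]
9. q, 1   [~->-rule on 8]
10. ~p, 1   [~->-rule on 8]
11. q -> p, 2   [<>-rule on 7: fresh world 2, 1R2]
12. p, 2   [->-rule on 11 (branches; this branch)]
Accessibility: 0R0, 0R1, 1R0, 1R1, 1R2, 2R1, 2R2
The negation has an open branch (countermodel exists).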